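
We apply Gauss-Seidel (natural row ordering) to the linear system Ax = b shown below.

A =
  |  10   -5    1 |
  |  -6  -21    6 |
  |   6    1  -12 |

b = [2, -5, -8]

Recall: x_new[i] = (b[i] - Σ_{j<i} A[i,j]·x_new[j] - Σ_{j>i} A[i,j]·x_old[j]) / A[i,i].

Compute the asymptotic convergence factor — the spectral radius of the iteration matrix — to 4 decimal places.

Split A = D + L + U, D = diag(10, -21, -12).
GS T = -(D+L)⁻¹U: row 0 first, T[0,2] = -(1)/(10) = -0.1000; later rows by forward substitution.
  T[0,:] = [+0.0000, +0.5000, -0.1000]
  T[1,:] = [+0.0000, -0.1429, +0.3143]
  T[2,:] = [+0.0000, +0.2381, -0.0238]
|roots of det(T-λI)|: 0.3633, 0.1966, 0.0000.
ρ(T) = max|λ| = 0.3633; 0.3633 < 1, so it converges for any x₀.

0.3633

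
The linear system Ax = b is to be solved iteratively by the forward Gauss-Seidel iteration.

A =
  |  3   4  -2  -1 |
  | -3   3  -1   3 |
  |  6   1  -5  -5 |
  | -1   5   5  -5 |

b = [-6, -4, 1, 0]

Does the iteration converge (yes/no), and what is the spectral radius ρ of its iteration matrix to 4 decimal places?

Write A = D+L+U with D = diag(3, 3, -5, -5).
T_GS = -(D+L)⁻¹U: row 0 first, T[0,3] = -(-1)/(3) = +0.3333; later rows by forward substitution.
  T[0,:] = [+0.0000  -1.3333  +0.6667  +0.3333]
  T[1,:] = [+0.0000  -1.3333  +1.0000  -0.6667]
  T[2,:] = [+0.0000  -1.8667  +1.0000  -0.7333]
  T[3,:] = [+0.0000  -2.9333  +1.8667  -1.4667]
moduli |λ_i(T)| = 1.5569, 0.2389, 0.2389, 0.0000.
spectral radius ρ = 1.5569; 1.5569 > 1: divergent.

no, ρ = 1.5569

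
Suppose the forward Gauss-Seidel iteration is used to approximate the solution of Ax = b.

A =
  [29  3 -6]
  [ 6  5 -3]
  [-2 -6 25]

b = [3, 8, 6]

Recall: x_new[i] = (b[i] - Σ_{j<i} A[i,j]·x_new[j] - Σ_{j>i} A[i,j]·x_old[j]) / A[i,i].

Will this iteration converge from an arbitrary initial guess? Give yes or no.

Write A = D+L+U with D = diag(29, 5, 25).
Gauss-Seidel: T = -(D+L)⁻¹U, row 0 first, T[0,2] = -(-6)/(29) = +0.2069; later rows by forward substitution.
  T[0,:] = [+0.0000  -0.1034  +0.2069]
  T[1,:] = [+0.0000  +0.1241  +0.3517]
  T[2,:] = [+0.0000  +0.0215  +0.1010]
|roots of det(T-λI)|: 0.2003, 0.0248, 0.0000.
ρ = 0.2003; 0.2003 < 1: convergent.

yes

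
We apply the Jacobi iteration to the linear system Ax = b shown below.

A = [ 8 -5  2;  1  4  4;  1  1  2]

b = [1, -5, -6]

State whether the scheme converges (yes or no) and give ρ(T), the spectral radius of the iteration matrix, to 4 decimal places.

Let D = diag(8, 4, 2); L, U the strict triangles.
Jacobi: T = -D⁻¹(L+U), T[2,0] = -(1)/(2) = -0.5000; T[2,2] = 0.
  T[0,:] = [+0.0000, +0.6250, -0.2500]
  T[1,:] = [-0.2500, +0.0000, -1.0000]
  T[2,:] = [-0.5000, -0.5000, +0.0000]
moduli |λ_i(T)| = 0.8866, 0.5632, 0.5632.
spectral radius ρ = 0.8866; 0.8866 < 1: convergent.

yes, ρ = 0.8866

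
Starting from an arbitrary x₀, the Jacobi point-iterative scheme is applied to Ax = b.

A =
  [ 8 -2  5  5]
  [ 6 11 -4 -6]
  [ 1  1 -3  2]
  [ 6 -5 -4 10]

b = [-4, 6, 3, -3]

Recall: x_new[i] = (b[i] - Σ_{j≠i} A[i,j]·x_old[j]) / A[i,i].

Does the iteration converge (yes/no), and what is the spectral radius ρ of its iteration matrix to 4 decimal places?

no, ρ = 1.1664

Let D = diag(8, 11, -3, 10); L, U the strict triangles.
Jacobi T = -D⁻¹(L+U): T[0,1] = -(-2)/(8) = +0.2500; T[0,0] = 0.
  T[0,:] = [+0.0000, +0.2500, -0.6250, -0.6250]
  T[1,:] = [-0.5455, +0.0000, +0.3636, +0.5455]
  T[2,:] = [+0.3333, +0.3333, +0.0000, +0.6667]
  T[3,:] = [-0.6000, +0.5000, +0.4000, +0.0000]
|λ(T)| sorted: 1.1664, 0.5741, 0.5741, 0.5695.
spectral radius ρ = 1.1664; 1.1664 > 1: divergent.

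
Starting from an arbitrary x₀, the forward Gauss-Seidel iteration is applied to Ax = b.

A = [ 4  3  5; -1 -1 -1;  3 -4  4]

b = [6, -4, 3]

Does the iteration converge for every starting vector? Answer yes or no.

Diagonal D = diag(4, -1, 4); L, U strict lower/upper.
GS T = -(D+L)⁻¹U: row 0 first, T[0,2] = -(5)/(4) = -1.2500; later rows by forward substitution.
  T[0,:] = [+0.0000 -0.7500 -1.2500]
  T[1,:] = [+0.0000 +0.7500 +0.2500]
  T[2,:] = [+0.0000 +1.3125 +1.1875]
|roots of det(T-λI)|: 1.5819, 0.3556, 0.0000.
ρ(T) = max|λ| = 1.5819; 1.5819 > 1 ⇒ diverges.

no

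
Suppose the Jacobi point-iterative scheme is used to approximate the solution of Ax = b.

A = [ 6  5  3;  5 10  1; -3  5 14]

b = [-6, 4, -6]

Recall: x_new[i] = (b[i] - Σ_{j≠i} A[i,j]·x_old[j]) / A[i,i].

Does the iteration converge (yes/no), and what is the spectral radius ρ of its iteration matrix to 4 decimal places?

Diagonal D = diag(6, 10, 14); L, U strict lower/upper.
Jacobi: T = -D⁻¹(L+U), T[0,2] = -(3)/(6) = -0.5000; T[0,0] = 0.
  T[0,:] = [+0.0000 -0.8333 -0.5000]
  T[1,:] = [-0.5000 +0.0000 -0.1000]
  T[2,:] = [+0.2143 -0.3571 +0.0000]
moduli |λ_i(T)| = 0.6720, 0.4171, 0.2548.
spectral radius ρ = 0.6720; 0.6720 < 1 ⇒ converges.

yes, ρ = 0.6720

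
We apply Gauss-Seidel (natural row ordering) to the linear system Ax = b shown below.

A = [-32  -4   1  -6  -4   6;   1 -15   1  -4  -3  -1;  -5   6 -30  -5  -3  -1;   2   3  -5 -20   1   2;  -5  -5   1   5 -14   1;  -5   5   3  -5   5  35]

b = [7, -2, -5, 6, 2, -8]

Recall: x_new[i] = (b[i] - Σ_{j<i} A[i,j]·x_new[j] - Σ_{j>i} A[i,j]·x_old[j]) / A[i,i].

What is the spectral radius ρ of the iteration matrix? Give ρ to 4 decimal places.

Diagonal D = diag(-32, -15, -30, -20, -14, 35); L, U strict lower/upper.
GS T = -(D+L)⁻¹U: row 0 first, T[0,5] = -(6)/(-32) = +0.1875; later rows by forward substitution.
  T[0,:] = [+0.0000 -0.1250 +0.0312 -0.1875 -0.1250 +0.1875]
  T[1,:] = [+0.0000 -0.0083 +0.0688 -0.2792 -0.2083 -0.0542]
  T[2,:] = [+0.0000 +0.0192 +0.0085 -0.1913 -0.1208 -0.0754]
  T[3,:] = [+0.0000 -0.0185 +0.0113 -0.0128 +0.0365 +0.1295]
  T[4,:] = [+0.0000 +0.0424 -0.0311 +0.1484 +0.1234 +0.0647]
  T[5,:] = [+0.0000 -0.0270 -0.0000 +0.0065 +0.0098 +0.0502]
moduli |λ_i(T)| = 0.2001, 0.0599, 0.0599, 0.0314, 0.0314, 0.0000.
ρ = 0.2001; 0.2001 < 1, so it converges for any x₀.

0.2001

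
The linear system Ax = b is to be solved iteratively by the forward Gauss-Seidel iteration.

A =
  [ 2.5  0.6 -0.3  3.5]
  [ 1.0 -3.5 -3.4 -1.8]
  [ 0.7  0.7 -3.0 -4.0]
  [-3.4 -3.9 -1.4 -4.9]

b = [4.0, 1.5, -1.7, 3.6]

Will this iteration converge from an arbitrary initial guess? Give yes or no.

Write A = D+L+U with D = diag(2.5, -3.5, -3, -4.9).
Gauss-Seidel: T = -(D+L)⁻¹U, row 0 first, T[0,2] = -(-0.3)/(2.5) = +0.1200; later rows by forward substitution.
  T[0,:] = [+0.0000  -0.2400  +0.1200  -1.4000]
  T[1,:] = [+0.0000  -0.0686  -0.9371  -0.9143]
  T[2,:] = [+0.0000  -0.0720  -0.1907  -1.8733]
  T[3,:] = [+0.0000  +0.2417  +0.7171  +2.2344]
eigenvalue magnitudes: 1.4297, 0.3884, 0.3884, 0.0000.
ρ(T) = max|λ| = 1.4297; 1.4297 > 1 ⇒ diverges.

no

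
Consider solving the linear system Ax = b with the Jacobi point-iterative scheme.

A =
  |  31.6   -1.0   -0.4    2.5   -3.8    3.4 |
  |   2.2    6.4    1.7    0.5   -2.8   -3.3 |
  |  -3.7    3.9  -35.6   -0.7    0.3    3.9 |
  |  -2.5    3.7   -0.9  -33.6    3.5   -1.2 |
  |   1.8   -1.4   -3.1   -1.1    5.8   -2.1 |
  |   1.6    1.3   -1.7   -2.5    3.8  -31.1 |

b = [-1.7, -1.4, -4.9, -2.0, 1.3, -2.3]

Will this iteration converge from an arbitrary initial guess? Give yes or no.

A = D + L + U where D = diag(31.6, 6.4, -35.6, -33.6, 5.8, -31.1).
T_J = -D⁻¹(L+U): T[4,0] = -(1.8)/(5.8) = -0.3103; T[4,4] = 0.
  T[0,:] = [+0.0000, +0.0316, +0.0127, -0.0791, +0.1203, -0.1076]
  T[1,:] = [-0.3438, +0.0000, -0.2656, -0.0781, +0.4375, +0.5156]
  T[2,:] = [-0.1039, +0.1096, +0.0000, -0.0197, +0.0084, +0.1096]
  T[3,:] = [-0.0744, +0.1101, -0.0268, +0.0000, +0.1042, -0.0357]
  T[4,:] = [-0.3103, +0.2414, +0.5345, +0.1897, +0.0000, +0.3621]
  T[5,:] = [+0.0514, +0.0418, -0.0547, -0.0804, +0.1222, +0.0000]
moduli |λ_i(T)| = 0.4583, 0.2774, 0.2774, 0.1692, 0.1692, 0.0779.
ρ(T) = max|λ| = 0.4583; 0.4583 < 1 ⇒ converges.

yes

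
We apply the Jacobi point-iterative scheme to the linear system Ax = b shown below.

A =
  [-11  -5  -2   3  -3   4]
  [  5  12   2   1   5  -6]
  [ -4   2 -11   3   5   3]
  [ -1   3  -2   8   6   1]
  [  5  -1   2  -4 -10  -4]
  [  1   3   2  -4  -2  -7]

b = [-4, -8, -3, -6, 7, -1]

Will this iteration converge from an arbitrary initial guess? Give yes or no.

Split A = D + L + U, D = diag(-11, 12, -11, 8, -10, -7).
Jacobi: T = -D⁻¹(L+U), T[4,1] = -(-1)/(-10) = -0.1000; T[4,4] = 0.
  T[0,:] = [+0.0000  -0.4545  -0.1818  +0.2727  -0.2727  +0.3636]
  T[1,:] = [-0.4167  +0.0000  -0.1667  -0.0833  -0.4167  +0.5000]
  T[2,:] = [-0.3636  +0.1818  +0.0000  +0.2727  +0.4545  +0.2727]
  T[3,:] = [+0.1250  -0.3750  +0.2500  +0.0000  -0.7500  -0.1250]
  T[4,:] = [+0.5000  -0.1000  +0.2000  -0.4000  +0.0000  -0.4000]
  T[5,:] = [+0.1429  +0.4286  +0.2857  -0.5714  -0.2857  +0.0000]
eigenvalue magnitudes: 1.2073, 0.6722, 0.4126, 0.3754, 0.3754, 0.2260.
ρ = 1.2073; 1.2073 > 1: divergent.

no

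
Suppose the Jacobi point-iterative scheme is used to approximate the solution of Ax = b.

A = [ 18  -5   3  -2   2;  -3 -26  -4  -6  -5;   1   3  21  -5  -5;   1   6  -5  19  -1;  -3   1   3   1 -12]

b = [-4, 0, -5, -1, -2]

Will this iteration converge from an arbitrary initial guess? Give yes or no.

Let D = diag(18, -26, 21, 19, -12); L, U the strict triangles.
T_J = -D⁻¹(L+U): T[0,1] = -(-5)/(18) = +0.2778; T[0,0] = 0.
  T[0,:] = [+0.0000  +0.2778  -0.1667  +0.1111  -0.1111]
  T[1,:] = [-0.1154  +0.0000  -0.1538  -0.2308  -0.1923]
  T[2,:] = [-0.0476  -0.1429  +0.0000  +0.2381  +0.2381]
  T[3,:] = [-0.0526  -0.3158  +0.2632  +0.0000  +0.0526]
  T[4,:] = [-0.2500  +0.0833  +0.2500  +0.0833  +0.0000]
|eigenvalues of T|: 0.5710, 0.2949, 0.2949, 0.2539, 0.1056.
ρ(T) = max|λ| = 0.5710; 0.5710 < 1 ⇒ converges.

yes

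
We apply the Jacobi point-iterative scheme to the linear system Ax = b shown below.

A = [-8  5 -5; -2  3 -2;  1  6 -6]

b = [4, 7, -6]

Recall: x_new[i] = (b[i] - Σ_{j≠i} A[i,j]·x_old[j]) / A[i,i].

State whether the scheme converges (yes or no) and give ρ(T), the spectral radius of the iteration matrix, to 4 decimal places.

Write A = D+L+U with D = diag(-8, 3, -6).
T_J = -D⁻¹(L+U): T[1,2] = -(-2)/(3) = +0.6667; T[1,1] = 0.
  T[0,:] = [+0.0000 +0.6250 -0.6250]
  T[1,:] = [+0.6667 +0.0000 +0.6667]
  T[2,:] = [+0.1667 +1.0000 +0.0000]
moduli |λ_i(T)| = 1.1338, 0.6898, 0.4440.
ρ = 1.1338; 1.1338 > 1: divergent.

no, ρ = 1.1338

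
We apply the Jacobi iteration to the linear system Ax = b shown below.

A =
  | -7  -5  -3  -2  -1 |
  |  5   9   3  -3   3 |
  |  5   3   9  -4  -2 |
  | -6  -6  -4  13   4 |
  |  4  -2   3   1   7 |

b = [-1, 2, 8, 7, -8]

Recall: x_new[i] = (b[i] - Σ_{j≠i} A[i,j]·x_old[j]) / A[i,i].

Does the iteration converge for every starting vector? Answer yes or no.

no

Diagonal D = diag(-7, 9, 9, 13, 7); L, U strict lower/upper.
T_J = -D⁻¹(L+U): T[0,3] = -(-2)/(-7) = -0.2857; T[0,0] = 0.
  T[0,:] = [+0.0000, -0.7143, -0.4286, -0.2857, -0.1429]
  T[1,:] = [-0.5556, +0.0000, -0.3333, +0.3333, -0.3333]
  T[2,:] = [-0.5556, -0.3333, +0.0000, +0.4444, +0.2222]
  T[3,:] = [+0.4615, +0.4615, +0.3077, +0.0000, -0.3077]
  T[4,:] = [-0.5714, +0.2857, -0.4286, -0.1429, +0.0000]
|eigenvalues of T|: 1.1599, 0.5920, 0.5920, 0.3112, 0.1134.
ρ = 1.1599; 1.1599 > 1, so it fails to converge.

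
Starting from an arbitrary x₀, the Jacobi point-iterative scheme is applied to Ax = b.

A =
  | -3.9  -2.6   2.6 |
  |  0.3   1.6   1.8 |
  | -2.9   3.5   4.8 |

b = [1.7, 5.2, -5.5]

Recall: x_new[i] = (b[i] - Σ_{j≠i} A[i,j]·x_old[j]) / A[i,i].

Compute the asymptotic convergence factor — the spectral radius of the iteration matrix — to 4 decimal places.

1.3261

Write A = D+L+U with D = diag(-3.9, 1.6, 4.8).
T_J = -D⁻¹(L+U): T[1,0] = -(0.3)/(1.6) = -0.1875; T[1,1] = 0.
  T[0,:] = [+0.0000 -0.6667 +0.6667]
  T[1,:] = [-0.1875 +0.0000 -1.1250]
  T[2,:] = [+0.6042 -0.7292 +0.0000]
|eigenvalues of T|: 1.3261, 0.8339, 0.4922.
ρ(T) = max|λ| = 1.3261; 1.3261 > 1 ⇒ diverges.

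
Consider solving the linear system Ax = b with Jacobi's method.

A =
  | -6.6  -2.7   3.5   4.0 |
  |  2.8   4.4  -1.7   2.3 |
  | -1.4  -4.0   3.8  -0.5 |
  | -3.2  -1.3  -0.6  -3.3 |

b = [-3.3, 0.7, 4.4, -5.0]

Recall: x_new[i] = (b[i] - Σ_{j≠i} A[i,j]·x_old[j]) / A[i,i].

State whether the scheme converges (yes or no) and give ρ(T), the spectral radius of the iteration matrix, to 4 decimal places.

no, ρ = 1.1451

Diagonal D = diag(-6.6, 4.4, 3.8, -3.3); L, U strict lower/upper.
Jacobi: T = -D⁻¹(L+U), T[2,0] = -(-1.4)/(3.8) = +0.3684; T[2,2] = 0.
  T[0,:] = [+0.0000, -0.4091, +0.5303, +0.6061]
  T[1,:] = [-0.6364, +0.0000, +0.3864, -0.5227]
  T[2,:] = [+0.3684, +1.0526, +0.0000, +0.1316]
  T[3,:] = [-0.9697, -0.3939, -0.1818, +0.0000]
moduli |λ_i(T)| = 1.1451, 0.8192, 0.7665, 0.7665.
ρ = 1.1451; 1.1451 > 1: divergent.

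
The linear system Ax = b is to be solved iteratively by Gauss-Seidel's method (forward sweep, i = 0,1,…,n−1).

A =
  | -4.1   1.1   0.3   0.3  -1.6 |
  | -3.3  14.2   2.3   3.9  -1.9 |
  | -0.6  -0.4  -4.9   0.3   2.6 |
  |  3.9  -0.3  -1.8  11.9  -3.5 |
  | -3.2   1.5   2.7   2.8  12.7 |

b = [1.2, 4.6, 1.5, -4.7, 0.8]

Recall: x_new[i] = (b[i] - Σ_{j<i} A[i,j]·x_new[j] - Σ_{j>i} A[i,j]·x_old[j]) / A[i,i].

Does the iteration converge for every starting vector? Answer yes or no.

yes

A = D + L + U where D = diag(-4.1, 14.2, -4.9, 11.9, 12.7).
Gauss-Seidel: T = -(D+L)⁻¹U, row 0 first, T[0,2] = -(0.3)/(-4.1) = +0.0732; later rows by forward substitution.
  T[0,:] = [+0.0000, +0.2683, +0.0732, +0.0732, -0.3902]
  T[1,:] = [+0.0000, +0.0623, -0.1450, -0.2576, +0.0431]
  T[2,:] = [+0.0000, -0.0379, +0.0029, +0.0733, +0.5749]
  T[3,:] = [+0.0000, -0.0921, -0.0272, -0.0194, +0.5101]
  T[4,:] = [+0.0000, +0.0886, +0.0409, +0.0376, -0.3381]
eigenvalue magnitudes: 0.5077, 0.1515, 0.1515, 0.0169, 0.0000.
spectral radius ρ = 0.5077; 0.5077 < 1 ⇒ converges.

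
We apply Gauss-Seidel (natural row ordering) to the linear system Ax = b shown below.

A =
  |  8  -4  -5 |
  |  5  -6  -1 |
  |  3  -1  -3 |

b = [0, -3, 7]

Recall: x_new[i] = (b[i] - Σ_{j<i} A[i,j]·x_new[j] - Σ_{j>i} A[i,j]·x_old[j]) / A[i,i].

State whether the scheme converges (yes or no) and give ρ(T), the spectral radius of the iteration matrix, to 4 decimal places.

yes, ρ = 0.8223

Let D = diag(8, -6, -3); L, U the strict triangles.
Gauss-Seidel: T = -(D+L)⁻¹U, row 0 first, T[0,2] = -(-5)/(8) = +0.6250; later rows by forward substitution.
  T[0,:] = [+0.0000, +0.5000, +0.6250]
  T[1,:] = [+0.0000, +0.4167, +0.3542]
  T[2,:] = [+0.0000, +0.3611, +0.5069]
|roots of det(T-λI)|: 0.8223, 0.1013, 0.0000.
ρ(T) = max|λ| = 0.8223; 0.8223 < 1, so it converges for any x₀.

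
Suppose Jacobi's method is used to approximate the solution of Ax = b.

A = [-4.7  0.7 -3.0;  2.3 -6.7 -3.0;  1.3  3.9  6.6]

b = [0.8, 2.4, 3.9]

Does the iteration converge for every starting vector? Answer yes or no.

Split A = D + L + U, D = diag(-4.7, -6.7, 6.6).
Jacobi: T = -D⁻¹(L+U), T[0,1] = -(0.7)/(-4.7) = +0.1489; T[0,0] = 0.
  T[0,:] = [+0.0000  +0.1489  -0.6383]
  T[1,:] = [+0.3433  +0.0000  -0.4478]
  T[2,:] = [-0.1970  -0.5909  +0.0000]
|λ(T)| sorted: 0.7888, 0.4252, 0.4252.
ρ = 0.7888; 0.7888 < 1 ⇒ converges.

yes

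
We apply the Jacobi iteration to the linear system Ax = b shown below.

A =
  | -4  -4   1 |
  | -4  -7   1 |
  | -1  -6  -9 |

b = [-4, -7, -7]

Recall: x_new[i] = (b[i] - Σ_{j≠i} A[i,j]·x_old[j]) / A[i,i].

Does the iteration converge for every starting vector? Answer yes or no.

yes

Let D = diag(-4, -7, -9); L, U the strict triangles.
Jacobi T = -D⁻¹(L+U): T[2,1] = -(-6)/(-9) = -0.6667; T[2,2] = 0.
  T[0,:] = [+0.0000, -1.0000, +0.2500]
  T[1,:] = [-0.5714, +0.0000, +0.1429]
  T[2,:] = [-0.1111, -0.6667, +0.0000]
|eigenvalues of T|: 0.7699, 0.4471, 0.3228.
ρ = 0.7699; 0.7699 < 1, so it converges for any x₀.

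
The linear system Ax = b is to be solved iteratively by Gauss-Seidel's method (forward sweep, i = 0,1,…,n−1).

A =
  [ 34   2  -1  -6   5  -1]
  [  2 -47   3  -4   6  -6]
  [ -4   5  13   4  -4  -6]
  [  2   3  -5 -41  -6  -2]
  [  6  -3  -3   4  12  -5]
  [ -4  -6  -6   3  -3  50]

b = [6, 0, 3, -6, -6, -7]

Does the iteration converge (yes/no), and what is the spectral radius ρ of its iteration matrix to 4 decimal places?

yes, ρ = 0.4231

A = D + L + U where D = diag(34, -47, 13, -41, 12, 50).
GS T = -(D+L)⁻¹U: row 0 first, T[0,3] = -(-6)/(34) = +0.1765; later rows by forward substitution.
  T[0,:] = [+0.0000  -0.0588  +0.0294  +0.1765  -0.1471  +0.0294]
  T[1,:] = [+0.0000  -0.0025  +0.0651  -0.0776  +0.1214  -0.1264]
  T[2,:] = [+0.0000  -0.0171  -0.0160  -0.2235  +0.2158  +0.5192]
  T[3,:] = [+0.0000  -0.0010  +0.0081  +0.0302  -0.1709  -0.1199]
  T[4,:] = [+0.0000  +0.0248  -0.0051  -0.1736  +0.2148  +0.5401]
  T[5,:] = [+0.0000  -0.0055  +0.0074  -0.0342  +0.0518  +0.0891]
eigenvalue magnitudes: 0.4231, 0.0988, 0.0581, 0.0581, 0.0399, 0.0000.
spectral radius ρ = 0.4231; 0.4231 < 1: convergent.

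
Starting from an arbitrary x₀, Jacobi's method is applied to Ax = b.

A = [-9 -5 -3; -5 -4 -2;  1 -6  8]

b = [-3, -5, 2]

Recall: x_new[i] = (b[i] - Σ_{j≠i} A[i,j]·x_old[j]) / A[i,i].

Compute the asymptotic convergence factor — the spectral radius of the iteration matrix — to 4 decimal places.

0.8333

Let D = diag(-9, -4, 8); L, U the strict triangles.
Jacobi: T = -D⁻¹(L+U), T[0,1] = -(-5)/(-9) = -0.5556; T[0,0] = 0.
  T[0,:] = [+0.0000, -0.5556, -0.3333]
  T[1,:] = [-1.2500, +0.0000, -0.5000]
  T[2,:] = [-0.1250, +0.7500, +0.0000]
eigenvalue magnitudes: 0.8333, 0.5774, 0.5774.
ρ = 0.8333; 0.8333 < 1: convergent.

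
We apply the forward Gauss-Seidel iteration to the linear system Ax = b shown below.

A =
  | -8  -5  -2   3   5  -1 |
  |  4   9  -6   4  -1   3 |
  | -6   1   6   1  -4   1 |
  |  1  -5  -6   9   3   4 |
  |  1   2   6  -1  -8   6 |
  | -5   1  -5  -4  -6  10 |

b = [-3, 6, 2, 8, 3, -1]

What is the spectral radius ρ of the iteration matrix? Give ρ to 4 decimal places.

A = D + L + U where D = diag(-8, 9, 6, 9, -8, 10).
Gauss-Seidel: T = -(D+L)⁻¹U, row 0 first, T[0,3] = -(3)/(-8) = +0.3750; later rows by forward substitution.
  T[0,:] = [+0.0000  -0.6250  -0.2500  +0.3750  +0.6250  -0.1250]
  T[1,:] = [+0.0000  +0.2778  +0.7778  -0.6111  -0.1667  -0.2778]
  T[2,:] = [+0.0000  -0.6713  -0.3796  +0.3102  +1.3194  -0.2454]
  T[3,:] = [+0.0000  -0.2238  +0.2068  -0.1744  +0.3843  -0.7485]
  T[4,:] = [+0.0000  -0.4842  -0.1474  +0.1485  +0.9780  +0.5745]
  T[5,:] = [+0.0000  -1.0559  -0.3983  +0.4231  +1.7294  -0.1121]
|eigenvalues of T|: 1.3536, 0.7099, 0.3681, 0.3525, 0.0696, 0.0000.
ρ(T) = max|λ| = 1.3536; 1.3536 > 1, so it fails to converge.

1.3536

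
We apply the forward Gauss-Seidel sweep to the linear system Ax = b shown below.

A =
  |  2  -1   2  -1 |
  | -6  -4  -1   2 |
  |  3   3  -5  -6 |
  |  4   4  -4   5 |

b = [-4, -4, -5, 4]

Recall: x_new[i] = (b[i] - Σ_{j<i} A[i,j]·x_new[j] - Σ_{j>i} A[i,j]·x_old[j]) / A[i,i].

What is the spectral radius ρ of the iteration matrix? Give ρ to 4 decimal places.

Let D = diag(2, -4, -5, 5); L, U the strict triangles.
Gauss-Seidel: T = -(D+L)⁻¹U, row 0 first, T[0,1] = -(-1)/(2) = +0.5000; later rows by forward substitution.
  T[0,:] = [+0.0000 +0.5000 -1.0000 +0.5000]
  T[1,:] = [+0.0000 -0.7500 +1.2500 -0.2500]
  T[2,:] = [+0.0000 -0.1500 +0.1500 -1.0500]
  T[3,:] = [+0.0000 +0.0800 -0.0800 -1.0400]
|λ(T)| sorted: 1.1916, 0.3173, 0.3173, 0.0000.
ρ(T) = max|λ| = 1.1916; 1.1916 > 1 ⇒ diverges.

1.1916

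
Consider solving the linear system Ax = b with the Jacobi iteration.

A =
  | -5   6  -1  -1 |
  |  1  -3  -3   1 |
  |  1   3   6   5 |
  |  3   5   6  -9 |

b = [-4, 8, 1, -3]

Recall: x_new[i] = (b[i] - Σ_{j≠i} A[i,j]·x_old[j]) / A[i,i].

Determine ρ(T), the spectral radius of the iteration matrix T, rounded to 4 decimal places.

1.2263

Split A = D + L + U, D = diag(-5, -3, 6, -9).
Jacobi: T = -D⁻¹(L+U), T[1,2] = -(-3)/(-3) = -1.0000; T[1,1] = 0.
  T[0,:] = [+0.0000  +1.2000  -0.2000  -0.2000]
  T[1,:] = [+0.3333  +0.0000  -1.0000  +0.3333]
  T[2,:] = [-0.1667  -0.5000  +0.0000  -0.8333]
  T[3,:] = [+0.3333  +0.5556  +0.6667  +0.0000]
eigenvalue magnitudes: 1.2263, 0.8042, 0.8042, 0.7363.
ρ(T) = max|λ| = 1.2263; 1.2263 > 1: divergent.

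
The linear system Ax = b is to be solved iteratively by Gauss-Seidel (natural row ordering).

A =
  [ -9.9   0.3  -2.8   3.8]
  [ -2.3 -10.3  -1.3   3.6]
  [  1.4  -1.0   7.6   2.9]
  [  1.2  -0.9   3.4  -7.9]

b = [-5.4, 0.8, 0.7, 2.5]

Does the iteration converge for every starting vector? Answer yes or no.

yes

Diagonal D = diag(-9.9, -10.3, 7.6, -7.9); L, U strict lower/upper.
Gauss-Seidel: T = -(D+L)⁻¹U, row 0 first, T[0,1] = -(0.3)/(-9.9) = +0.0303; later rows by forward substitution.
  T[0,:] = [+0.0000, +0.0303, -0.2828, +0.3838]
  T[1,:] = [+0.0000, -0.0068, -0.0631, +0.2638]
  T[2,:] = [+0.0000, -0.0065, +0.0438, -0.4176]
  T[3,:] = [+0.0000, +0.0026, -0.0169, -0.1515]
|roots of det(T-λI)|: 0.1842, 0.0841, 0.0143, 0.0000.
ρ(T) = max|λ| = 0.1842; 0.1842 < 1, so it converges for any x₀.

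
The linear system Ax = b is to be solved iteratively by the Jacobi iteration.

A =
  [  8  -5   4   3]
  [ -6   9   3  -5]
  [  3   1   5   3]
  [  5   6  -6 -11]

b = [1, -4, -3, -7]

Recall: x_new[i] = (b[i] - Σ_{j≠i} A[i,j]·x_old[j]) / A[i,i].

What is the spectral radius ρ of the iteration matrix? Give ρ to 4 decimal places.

1.2540

Let D = diag(8, 9, 5, -11); L, U the strict triangles.
Jacobi: T = -D⁻¹(L+U), T[2,1] = -(1)/(5) = -0.2000; T[2,2] = 0.
  T[0,:] = [+0.0000, +0.6250, -0.5000, -0.3750]
  T[1,:] = [+0.6667, +0.0000, -0.3333, +0.5556]
  T[2,:] = [-0.6000, -0.2000, +0.0000, -0.6000]
  T[3,:] = [+0.4545, +0.5455, -0.5455, +0.0000]
eigenvalue magnitudes: 1.2540, 0.9131, 0.2751, 0.0657.
ρ(T) = max|λ| = 1.2540; 1.2540 > 1, so it fails to converge.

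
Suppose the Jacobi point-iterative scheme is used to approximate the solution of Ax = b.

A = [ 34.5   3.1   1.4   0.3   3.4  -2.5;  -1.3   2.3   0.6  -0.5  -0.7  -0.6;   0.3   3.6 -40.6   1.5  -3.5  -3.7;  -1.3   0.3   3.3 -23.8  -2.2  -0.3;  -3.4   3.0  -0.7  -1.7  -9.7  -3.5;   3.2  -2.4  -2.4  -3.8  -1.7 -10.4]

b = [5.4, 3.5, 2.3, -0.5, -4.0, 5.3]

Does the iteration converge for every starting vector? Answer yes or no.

Write A = D+L+U with D = diag(34.5, 2.3, -40.6, -23.8, -9.7, -10.4).
Jacobi: T = -D⁻¹(L+U), T[4,3] = -(-1.7)/(-9.7) = -0.1753; T[4,4] = 0.
  T[0,:] = [+0.0000  -0.0899  -0.0406  -0.0087  -0.0986  +0.0725]
  T[1,:] = [+0.5652  +0.0000  -0.2609  +0.2174  +0.3043  +0.2609]
  T[2,:] = [+0.0074  +0.0887  +0.0000  +0.0369  -0.0862  -0.0911]
  T[3,:] = [-0.0546  +0.0126  +0.1387  +0.0000  -0.0924  -0.0126]
  T[4,:] = [-0.3505  +0.3093  -0.0722  -0.1753  +0.0000  -0.3608]
  T[5,:] = [+0.3077  -0.2308  -0.2308  -0.3654  -0.1635  +0.0000]
|eigenvalues of T|: 0.4106, 0.3210, 0.2509, 0.2509, 0.1167, 0.1167.
ρ(T) = max|λ| = 0.4106; 0.4106 < 1: convergent.

yes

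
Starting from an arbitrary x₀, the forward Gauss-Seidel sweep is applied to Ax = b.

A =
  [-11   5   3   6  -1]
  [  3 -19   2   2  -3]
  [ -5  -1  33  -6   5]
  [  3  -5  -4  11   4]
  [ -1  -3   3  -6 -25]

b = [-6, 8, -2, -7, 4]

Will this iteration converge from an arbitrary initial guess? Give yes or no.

yes

Diagonal D = diag(-11, -19, 33, 11, -25); L, U strict lower/upper.
Gauss-Seidel: T = -(D+L)⁻¹U, row 0 first, T[0,1] = -(5)/(-11) = +0.4545; later rows by forward substitution.
  T[0,:] = [+0.0000, +0.4545, +0.2727, +0.5455, -0.0909]
  T[1,:] = [+0.0000, +0.0718, +0.1483, +0.1914, -0.1722]
  T[2,:] = [+0.0000, +0.0710, +0.0458, +0.2703, -0.1705]
  T[3,:] = [+0.0000, -0.0655, +0.0097, +0.0365, -0.4791]
  T[4,:] = [+0.0000, -0.0025, -0.0255, -0.0211, +0.1188]
eigenvalue magnitudes: 0.2471, 0.0940, 0.0940, 0.0580, 0.0000.
ρ = 0.2471; 0.2471 < 1: convergent.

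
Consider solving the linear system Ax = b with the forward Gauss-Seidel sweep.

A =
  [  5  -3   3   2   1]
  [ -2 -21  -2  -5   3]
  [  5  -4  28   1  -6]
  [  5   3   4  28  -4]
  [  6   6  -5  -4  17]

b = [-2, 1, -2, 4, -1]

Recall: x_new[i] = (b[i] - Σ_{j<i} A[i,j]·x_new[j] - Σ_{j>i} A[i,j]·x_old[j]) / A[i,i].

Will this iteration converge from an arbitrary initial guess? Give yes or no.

Diagonal D = diag(5, -21, 28, 28, 17); L, U strict lower/upper.
Gauss-Seidel: T = -(D+L)⁻¹U, row 0 first, T[0,1] = -(-3)/(5) = +0.6000; later rows by forward substitution.
  T[0,:] = [+0.0000  +0.6000  -0.6000  -0.4000  -0.2000]
  T[1,:] = [+0.0000  -0.0571  -0.0381  -0.2000  +0.1619]
  T[2,:] = [+0.0000  -0.1153  +0.1017  +0.0071  +0.2731]
  T[3,:] = [+0.0000  -0.0845  +0.0967  +0.0918  +0.1222]
  T[4,:] = [+0.0000  -0.2454  +0.2779  +0.2355  +0.1225]
moduli |λ_i(T)| = 0.4518, 0.1336, 0.1336, 0.0128, 0.0000.
ρ(T) = max|λ| = 0.4518; 0.4518 < 1 ⇒ converges.

yes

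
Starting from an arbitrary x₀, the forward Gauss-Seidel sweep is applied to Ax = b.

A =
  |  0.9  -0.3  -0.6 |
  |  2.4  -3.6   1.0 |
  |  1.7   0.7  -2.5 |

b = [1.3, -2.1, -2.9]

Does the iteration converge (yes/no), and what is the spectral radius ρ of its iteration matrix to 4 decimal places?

Let D = diag(0.9, -3.6, -2.5); L, U the strict triangles.
GS T = -(D+L)⁻¹U: row 0 first, T[0,2] = -(-0.6)/(0.9) = +0.6667; later rows by forward substitution.
  T[0,:] = [+0.0000 +0.3333 +0.6667]
  T[1,:] = [+0.0000 +0.2222 +0.7222]
  T[2,:] = [+0.0000 +0.2889 +0.6556]
|λ(T)| sorted: 0.9444, 0.0667, 0.0000.
ρ(T) = max|λ| = 0.9444; 0.9444 < 1 ⇒ converges.

yes, ρ = 0.9444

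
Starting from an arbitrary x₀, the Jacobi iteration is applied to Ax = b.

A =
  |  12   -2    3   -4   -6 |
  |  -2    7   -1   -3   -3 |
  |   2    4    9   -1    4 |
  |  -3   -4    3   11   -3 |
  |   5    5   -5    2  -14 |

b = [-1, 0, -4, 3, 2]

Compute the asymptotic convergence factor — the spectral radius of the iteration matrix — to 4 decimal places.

Split A = D + L + U, D = diag(12, 7, 9, 11, -14).
Jacobi T = -D⁻¹(L+U): T[1,0] = -(-2)/(7) = +0.2857; T[1,1] = 0.
  T[0,:] = [+0.0000 +0.1667 -0.2500 +0.3333 +0.5000]
  T[1,:] = [+0.2857 +0.0000 +0.1429 +0.4286 +0.4286]
  T[2,:] = [-0.2222 -0.4444 +0.0000 +0.1111 -0.4444]
  T[3,:] = [+0.2727 +0.3636 -0.2727 +0.0000 +0.2727]
  T[4,:] = [+0.3571 +0.3571 -0.3571 +0.1429 +0.0000]
moduli |λ_i(T)| = 1.1387, 0.4883, 0.3776, 0.3776, 0.0913.
spectral radius ρ = 1.1387; 1.1387 > 1: divergent.

1.1387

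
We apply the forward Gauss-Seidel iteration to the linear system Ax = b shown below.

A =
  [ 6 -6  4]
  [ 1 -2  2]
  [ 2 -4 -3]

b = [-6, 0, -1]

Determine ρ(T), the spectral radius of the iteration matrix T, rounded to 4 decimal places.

1.3333

Split A = D + L + U, D = diag(6, -2, -3).
GS T = -(D+L)⁻¹U: row 0 first, T[0,1] = -(-6)/(6) = +1.0000; later rows by forward substitution.
  T[0,:] = [+0.0000, +1.0000, -0.6667]
  T[1,:] = [+0.0000, +0.5000, +0.6667]
  T[2,:] = [+0.0000, +0.0000, -1.3333]
moduli |λ_i(T)| = 1.3333, 0.5000, 0.0000.
spectral radius ρ = 1.3333; 1.3333 > 1 ⇒ diverges.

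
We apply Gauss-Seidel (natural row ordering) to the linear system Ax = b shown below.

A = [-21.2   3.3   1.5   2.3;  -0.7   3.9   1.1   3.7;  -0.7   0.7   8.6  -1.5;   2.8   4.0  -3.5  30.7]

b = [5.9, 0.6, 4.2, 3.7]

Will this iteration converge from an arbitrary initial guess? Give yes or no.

yes

Diagonal D = diag(-21.2, 3.9, 8.6, 30.7); L, U strict lower/upper.
Gauss-Seidel: T = -(D+L)⁻¹U, row 0 first, T[0,2] = -(1.5)/(-21.2) = +0.0708; later rows by forward substitution.
  T[0,:] = [+0.0000 +0.1557 +0.0708 +0.1085]
  T[1,:] = [+0.0000 +0.0279 -0.2694 -0.9292]
  T[2,:] = [+0.0000 +0.0104 +0.0277 +0.2589]
  T[3,:] = [+0.0000 -0.0167 +0.0318 +0.1407]
|λ(T)| sorted: 0.2552, 0.0523, 0.0523, 0.0000.
ρ = 0.2552; 0.2552 < 1 ⇒ converges.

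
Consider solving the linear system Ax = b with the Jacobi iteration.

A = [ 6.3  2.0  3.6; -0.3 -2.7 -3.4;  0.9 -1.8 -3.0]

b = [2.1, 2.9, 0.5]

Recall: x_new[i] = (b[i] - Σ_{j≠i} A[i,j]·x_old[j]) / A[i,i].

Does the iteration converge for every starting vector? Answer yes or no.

yes

Split A = D + L + U, D = diag(6.3, -2.7, -3).
Jacobi T = -D⁻¹(L+U): T[1,0] = -(-0.3)/(-2.7) = -0.1111; T[1,1] = 0.
  T[0,:] = [+0.0000 -0.3175 -0.5714]
  T[1,:] = [-0.1111 +0.0000 -1.2593]
  T[2,:] = [+0.3000 -0.6000 +0.0000]
moduli |λ_i(T)| = 0.8462, 0.7100, 0.1362.
ρ = 0.8462; 0.8462 < 1, so it converges for any x₀.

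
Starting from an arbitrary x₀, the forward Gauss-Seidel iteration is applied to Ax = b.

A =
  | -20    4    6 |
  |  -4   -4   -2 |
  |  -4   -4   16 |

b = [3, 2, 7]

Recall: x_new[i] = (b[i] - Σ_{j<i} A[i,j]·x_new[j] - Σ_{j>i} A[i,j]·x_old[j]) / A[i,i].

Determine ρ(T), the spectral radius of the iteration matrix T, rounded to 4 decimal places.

Split A = D + L + U, D = diag(-20, -4, 16).
Gauss-Seidel: T = -(D+L)⁻¹U, row 0 first, T[0,2] = -(6)/(-20) = +0.3000; later rows by forward substitution.
  T[0,:] = [+0.0000 +0.2000 +0.3000]
  T[1,:] = [+0.0000 -0.2000 -0.8000]
  T[2,:] = [+0.0000 +0.0000 -0.1250]
|roots of det(T-λI)|: 0.2000, 0.1250, 0.0000.
ρ = 0.2000; 0.2000 < 1, so it converges for any x₀.

0.2000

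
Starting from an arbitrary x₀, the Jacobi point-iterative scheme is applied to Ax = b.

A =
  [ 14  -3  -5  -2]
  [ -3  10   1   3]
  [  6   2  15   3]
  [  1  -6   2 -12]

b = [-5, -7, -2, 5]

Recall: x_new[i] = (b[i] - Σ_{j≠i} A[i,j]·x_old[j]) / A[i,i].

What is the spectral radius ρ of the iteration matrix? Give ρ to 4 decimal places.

0.5346

Split A = D + L + U, D = diag(14, 10, 15, -12).
T_J = -D⁻¹(L+U): T[2,3] = -(3)/(15) = -0.2000; T[2,2] = 0.
  T[0,:] = [+0.0000  +0.2143  +0.3571  +0.1429]
  T[1,:] = [+0.3000  +0.0000  -0.1000  -0.3000]
  T[2,:] = [-0.4000  -0.1333  +0.0000  -0.2000]
  T[3,:] = [+0.0833  -0.5000  +0.1667  +0.0000]
|λ(T)| sorted: 0.5346, 0.4108, 0.4108, 0.4006.
spectral radius ρ = 0.5346; 0.5346 < 1: convergent.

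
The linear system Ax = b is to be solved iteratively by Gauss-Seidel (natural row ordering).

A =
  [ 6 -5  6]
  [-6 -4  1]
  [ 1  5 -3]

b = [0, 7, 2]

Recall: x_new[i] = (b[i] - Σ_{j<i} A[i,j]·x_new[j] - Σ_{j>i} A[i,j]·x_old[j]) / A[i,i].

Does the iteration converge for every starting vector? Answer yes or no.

no

Write A = D+L+U with D = diag(6, -4, -3).
GS T = -(D+L)⁻¹U: row 0 first, T[0,1] = -(-5)/(6) = +0.8333; later rows by forward substitution.
  T[0,:] = [+0.0000 +0.8333 -1.0000]
  T[1,:] = [+0.0000 -1.2500 +1.7500]
  T[2,:] = [+0.0000 -1.8056 +2.5833]
moduli |λ_i(T)| = 1.3835, 0.0502, 0.0000.
ρ(T) = max|λ| = 1.3835; 1.3835 > 1 ⇒ diverges.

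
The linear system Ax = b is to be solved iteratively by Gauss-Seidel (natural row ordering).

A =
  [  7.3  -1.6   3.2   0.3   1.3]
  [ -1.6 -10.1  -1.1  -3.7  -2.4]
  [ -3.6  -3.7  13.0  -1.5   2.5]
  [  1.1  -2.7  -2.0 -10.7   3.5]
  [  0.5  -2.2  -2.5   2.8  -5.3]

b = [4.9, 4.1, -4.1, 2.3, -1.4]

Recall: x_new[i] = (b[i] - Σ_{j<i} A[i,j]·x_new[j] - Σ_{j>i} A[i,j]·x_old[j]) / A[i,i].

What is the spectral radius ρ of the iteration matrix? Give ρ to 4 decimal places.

0.5607

Split A = D + L + U, D = diag(7.3, -10.1, 13, -10.7, -5.3).
Gauss-Seidel: T = -(D+L)⁻¹U, row 0 first, T[0,2] = -(3.2)/(7.3) = -0.4384; later rows by forward substitution.
  T[0,:] = [+0.0000, +0.2192, -0.4384, -0.0411, -0.1781]
  T[1,:] = [+0.0000, -0.0347, -0.0395, -0.3598, -0.2094]
  T[2,:] = [+0.0000, +0.0508, -0.1326, +0.0016, -0.3012]
  T[3,:] = [+0.0000, +0.0218, -0.0103, +0.0863, +0.4179]
  T[4,:] = [+0.0000, +0.0226, +0.0321, +0.1903, +0.4330]
|eigenvalues of T|: 0.5607, 0.1364, 0.1364, 0.0082, 0.0000.
ρ(T) = max|λ| = 0.5607; 0.5607 < 1: convergent.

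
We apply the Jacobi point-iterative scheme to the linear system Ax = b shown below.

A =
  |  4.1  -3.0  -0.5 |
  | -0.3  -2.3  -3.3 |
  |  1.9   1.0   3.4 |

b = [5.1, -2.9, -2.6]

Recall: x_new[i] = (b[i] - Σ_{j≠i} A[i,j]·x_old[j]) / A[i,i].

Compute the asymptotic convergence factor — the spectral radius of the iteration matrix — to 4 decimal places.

0.9415

Write A = D+L+U with D = diag(4.1, -2.3, 3.4).
Jacobi: T = -D⁻¹(L+U), T[1,0] = -(-0.3)/(-2.3) = -0.1304; T[1,1] = 0.
  T[0,:] = [+0.0000 +0.7317 +0.1220]
  T[1,:] = [-0.1304 +0.0000 -1.4348]
  T[2,:] = [-0.5588 -0.2941 +0.0000]
|λ(T)| sorted: 0.9415, 0.7925, 0.7925.
spectral radius ρ = 0.9415; 0.9415 < 1: convergent.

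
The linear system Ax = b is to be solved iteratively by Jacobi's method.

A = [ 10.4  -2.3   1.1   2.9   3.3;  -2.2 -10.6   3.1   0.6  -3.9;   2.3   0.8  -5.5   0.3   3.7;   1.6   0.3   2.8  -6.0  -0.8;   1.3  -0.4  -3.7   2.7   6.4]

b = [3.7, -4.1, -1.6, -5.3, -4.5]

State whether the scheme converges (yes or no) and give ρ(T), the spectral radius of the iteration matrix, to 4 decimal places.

yes, ρ = 0.8660

Write A = D+L+U with D = diag(10.4, -10.6, -5.5, -6, 6.4).
Jacobi: T = -D⁻¹(L+U), T[3,2] = -(2.8)/(-6) = +0.4667; T[3,3] = 0.
  T[0,:] = [+0.0000  +0.2212  -0.1058  -0.2788  -0.3173]
  T[1,:] = [-0.2075  +0.0000  +0.2925  +0.0566  -0.3679]
  T[2,:] = [+0.4182  +0.1455  +0.0000  +0.0545  +0.6727]
  T[3,:] = [+0.2667  +0.0500  +0.4667  +0.0000  -0.1333]
  T[4,:] = [-0.2031  +0.0625  +0.5781  -0.4219  +0.0000]
eigenvalue magnitudes: 0.8660, 0.5425, 0.3980, 0.3980, 0.2172.
ρ = 0.8660; 0.8660 < 1 ⇒ converges.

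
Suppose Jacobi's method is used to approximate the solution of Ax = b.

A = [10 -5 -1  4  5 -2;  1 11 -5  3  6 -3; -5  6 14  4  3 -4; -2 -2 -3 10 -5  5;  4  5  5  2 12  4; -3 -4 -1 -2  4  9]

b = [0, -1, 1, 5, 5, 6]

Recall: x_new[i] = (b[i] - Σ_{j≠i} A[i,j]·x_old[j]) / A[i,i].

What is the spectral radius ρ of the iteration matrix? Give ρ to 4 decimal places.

1.2047

Diagonal D = diag(10, 11, 14, 10, 12, 9); L, U strict lower/upper.
Jacobi T = -D⁻¹(L+U): T[4,3] = -(2)/(12) = -0.1667; T[4,4] = 0.
  T[0,:] = [+0.0000, +0.5000, +0.1000, -0.4000, -0.5000, +0.2000]
  T[1,:] = [-0.0909, +0.0000, +0.4545, -0.2727, -0.5455, +0.2727]
  T[2,:] = [+0.3571, -0.4286, +0.0000, -0.2857, -0.2143, +0.2857]
  T[3,:] = [+0.2000, +0.2000, +0.3000, +0.0000, +0.5000, -0.5000]
  T[4,:] = [-0.3333, -0.4167, -0.4167, -0.1667, +0.0000, -0.3333]
  T[5,:] = [+0.3333, +0.4444, +0.1111, +0.2222, -0.4444, +0.0000]
eigenvalue magnitudes: 1.2047, 0.7044, 0.7044, 0.5245, 0.5245, 0.4128.
spectral radius ρ = 1.2047; 1.2047 > 1, so it fails to converge.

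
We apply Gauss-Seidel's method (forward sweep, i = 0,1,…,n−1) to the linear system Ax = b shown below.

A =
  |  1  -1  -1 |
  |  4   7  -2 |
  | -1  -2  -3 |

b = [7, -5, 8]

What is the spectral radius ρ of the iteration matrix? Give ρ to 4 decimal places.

0.5369

Write A = D+L+U with D = diag(1, 7, -3).
Gauss-Seidel: T = -(D+L)⁻¹U, row 0 first, T[0,1] = -(-1)/(1) = +1.0000; later rows by forward substitution.
  T[0,:] = [+0.0000  +1.0000  +1.0000]
  T[1,:] = [+0.0000  -0.5714  -0.2857]
  T[2,:] = [+0.0000  +0.0476  -0.1429]
|roots of det(T-λI)|: 0.5369, 0.1774, 0.0000.
ρ = 0.5369; 0.5369 < 1, so it converges for any x₀.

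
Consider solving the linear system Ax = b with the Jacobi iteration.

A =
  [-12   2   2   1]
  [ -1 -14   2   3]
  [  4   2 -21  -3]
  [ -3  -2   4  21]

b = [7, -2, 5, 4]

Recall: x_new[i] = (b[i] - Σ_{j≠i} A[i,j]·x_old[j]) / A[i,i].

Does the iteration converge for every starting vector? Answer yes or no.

Diagonal D = diag(-12, -14, -21, 21); L, U strict lower/upper.
Jacobi T = -D⁻¹(L+U): T[2,0] = -(4)/(-21) = +0.1905; T[2,2] = 0.
  T[0,:] = [+0.0000 +0.1667 +0.1667 +0.0833]
  T[1,:] = [-0.0714 +0.0000 +0.1429 +0.2143]
  T[2,:] = [+0.1905 +0.0952 +0.0000 -0.1429]
  T[3,:] = [+0.1429 +0.0952 -0.1905 +0.0000]
|eigenvalues of T|: 0.3053, 0.2042, 0.2042, 0.1018.
spectral radius ρ = 0.3053; 0.3053 < 1 ⇒ converges.

yes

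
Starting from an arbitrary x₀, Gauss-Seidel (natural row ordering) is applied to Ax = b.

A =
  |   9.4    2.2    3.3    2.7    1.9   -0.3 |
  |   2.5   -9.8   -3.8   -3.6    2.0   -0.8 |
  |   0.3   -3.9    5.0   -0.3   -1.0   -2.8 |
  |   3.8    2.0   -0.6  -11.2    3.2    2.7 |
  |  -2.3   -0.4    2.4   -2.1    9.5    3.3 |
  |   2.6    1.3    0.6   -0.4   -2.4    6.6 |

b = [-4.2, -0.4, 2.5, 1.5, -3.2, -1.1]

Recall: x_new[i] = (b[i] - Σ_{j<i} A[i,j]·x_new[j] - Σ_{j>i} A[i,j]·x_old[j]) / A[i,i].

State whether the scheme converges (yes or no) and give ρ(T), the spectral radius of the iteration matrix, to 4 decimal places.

A = D + L + U where D = diag(9.4, -9.8, 5, -11.2, 9.5, 6.6).
GS T = -(D+L)⁻¹U: row 0 first, T[0,1] = -(2.2)/(9.4) = -0.2340; later rows by forward substitution.
  T[0,:] = [+0.0000 -0.2340 -0.3511 -0.2872 -0.2021 +0.0319]
  T[1,:] = [+0.0000 -0.0597 -0.4773 -0.4406 +0.1525 -0.0735]
  T[2,:] = [+0.0000 -0.0325 -0.3512 -0.2665 +0.3311 +0.5008]
  T[3,:] = [+0.0000 -0.0883 -0.1855 -0.1619 +0.2266 +0.2119]
  T[4,:] = [+0.0000 -0.0705 -0.0574 -0.0566 -0.0761 -0.4224]
  T[5,:] = [+0.0000 +0.0759 +0.2321 +0.1938 +0.0056 -0.1844]
|λ(T)| sorted: 0.8748, 0.2886, 0.2886, 0.1137, 0.0257, 0.0000.
spectral radius ρ = 0.8748; 0.8748 < 1 ⇒ converges.

yes, ρ = 0.8748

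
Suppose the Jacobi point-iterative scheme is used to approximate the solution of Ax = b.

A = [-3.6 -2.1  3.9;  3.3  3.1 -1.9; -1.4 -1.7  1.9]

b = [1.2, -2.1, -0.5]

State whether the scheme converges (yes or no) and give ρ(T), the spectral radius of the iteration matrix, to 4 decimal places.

no, ρ = 1.6580

A = D + L + U where D = diag(-3.6, 3.1, 1.9).
Jacobi T = -D⁻¹(L+U): T[2,1] = -(-1.7)/(1.9) = +0.8947; T[2,2] = 0.
  T[0,:] = [+0.0000 -0.5833 +1.0833]
  T[1,:] = [-1.0645 +0.0000 +0.6129]
  T[2,:] = [+0.7368 +0.8947 +0.0000]
|eigenvalues of T|: 1.6580, 0.8839, 0.8839.
spectral radius ρ = 1.6580; 1.6580 > 1: divergent.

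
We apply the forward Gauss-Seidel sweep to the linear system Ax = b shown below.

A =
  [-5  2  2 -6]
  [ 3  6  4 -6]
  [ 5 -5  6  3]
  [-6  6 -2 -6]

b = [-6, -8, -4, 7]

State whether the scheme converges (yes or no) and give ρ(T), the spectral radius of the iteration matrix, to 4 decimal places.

Write A = D+L+U with D = diag(-5, 6, 6, -6).
GS T = -(D+L)⁻¹U: row 0 first, T[0,3] = -(-6)/(-5) = -1.2000; later rows by forward substitution.
  T[0,:] = [+0.0000, +0.4000, +0.4000, -1.2000]
  T[1,:] = [+0.0000, -0.2000, -0.8667, +1.6000]
  T[2,:] = [+0.0000, -0.5000, -1.0556, +1.8333]
  T[3,:] = [+0.0000, -0.4333, -0.9148, +2.1889]
|eigenvalues of T|: 1.3130, 0.5607, 0.1811, 0.0000.
ρ(T) = max|λ| = 1.3130; 1.3130 > 1, so it fails to converge.

no, ρ = 1.3130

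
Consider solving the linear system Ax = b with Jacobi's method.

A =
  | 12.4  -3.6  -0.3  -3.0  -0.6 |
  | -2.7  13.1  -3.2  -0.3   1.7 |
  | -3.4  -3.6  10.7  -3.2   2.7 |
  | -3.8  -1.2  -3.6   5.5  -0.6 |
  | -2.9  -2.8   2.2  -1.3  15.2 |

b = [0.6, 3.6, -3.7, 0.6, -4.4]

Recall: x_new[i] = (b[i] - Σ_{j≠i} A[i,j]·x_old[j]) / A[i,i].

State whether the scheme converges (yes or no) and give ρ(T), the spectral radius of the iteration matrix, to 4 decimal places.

Let D = diag(12.4, 13.1, 10.7, 5.5, 15.2); L, U the strict triangles.
Jacobi: T = -D⁻¹(L+U), T[3,4] = -(-0.6)/(5.5) = +0.1091; T[3,3] = 0.
  T[0,:] = [+0.0000  +0.2903  +0.0242  +0.2419  +0.0484]
  T[1,:] = [+0.2061  +0.0000  +0.2443  +0.0229  -0.1298]
  T[2,:] = [+0.3178  +0.3364  +0.0000  +0.2991  -0.2523]
  T[3,:] = [+0.6909  +0.2182  +0.6545  +0.0000  +0.1091]
  T[4,:] = [+0.1908  +0.1842  -0.1447  +0.0855  +0.0000]
|roots of det(T-λI)|: 0.8000, 0.6060, 0.2826, 0.1018, 0.0132.
spectral radius ρ = 0.8000; 0.8000 < 1, so it converges for any x₀.

yes, ρ = 0.8000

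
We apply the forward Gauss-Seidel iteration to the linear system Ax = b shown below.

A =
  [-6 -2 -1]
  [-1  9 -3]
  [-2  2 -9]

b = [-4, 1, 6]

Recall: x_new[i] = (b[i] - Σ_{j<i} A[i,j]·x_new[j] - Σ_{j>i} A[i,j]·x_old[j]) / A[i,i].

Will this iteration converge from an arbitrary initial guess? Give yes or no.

Diagonal D = diag(-6, 9, -9); L, U strict lower/upper.
T_GS = -(D+L)⁻¹U: row 0 first, T[0,2] = -(-1)/(-6) = -0.1667; later rows by forward substitution.
  T[0,:] = [+0.0000, -0.3333, -0.1667]
  T[1,:] = [+0.0000, -0.0370, +0.3148]
  T[2,:] = [+0.0000, +0.0658, +0.1070]
|eigenvalues of T|: 0.1960, 0.1260, 0.0000.
ρ(T) = max|λ| = 0.1960; 0.1960 < 1 ⇒ converges.

yes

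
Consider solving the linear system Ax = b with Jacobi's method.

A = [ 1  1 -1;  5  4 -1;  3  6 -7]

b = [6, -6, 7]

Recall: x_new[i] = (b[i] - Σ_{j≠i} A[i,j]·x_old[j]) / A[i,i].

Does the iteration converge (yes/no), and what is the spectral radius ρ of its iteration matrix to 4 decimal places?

Split A = D + L + U, D = diag(1, 4, -7).
T_J = -D⁻¹(L+U): T[0,1] = -(1)/(1) = -1.0000; T[0,0] = 0.
  T[0,:] = [+0.0000  -1.0000  +1.0000]
  T[1,:] = [-1.2500  +0.0000  +0.2500]
  T[2,:] = [+0.4286  +0.8571  +0.0000]
|roots of det(T-λI)|: 1.6189, 0.8532, 0.8532.
spectral radius ρ = 1.6189; 1.6189 > 1, so it fails to converge.

no, ρ = 1.6189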